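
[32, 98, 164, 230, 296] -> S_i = 32 + 66*i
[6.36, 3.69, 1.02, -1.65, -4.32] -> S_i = 6.36 + -2.67*i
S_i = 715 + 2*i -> [715, 717, 719, 721, 723]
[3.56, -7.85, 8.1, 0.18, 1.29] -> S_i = Random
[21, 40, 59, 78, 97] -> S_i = 21 + 19*i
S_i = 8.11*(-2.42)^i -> [8.11, -19.63, 47.5, -114.94, 278.15]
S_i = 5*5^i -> [5, 25, 125, 625, 3125]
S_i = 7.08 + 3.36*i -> [7.08, 10.44, 13.8, 17.16, 20.52]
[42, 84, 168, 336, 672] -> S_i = 42*2^i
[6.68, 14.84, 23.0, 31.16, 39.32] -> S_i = 6.68 + 8.16*i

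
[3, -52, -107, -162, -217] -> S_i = 3 + -55*i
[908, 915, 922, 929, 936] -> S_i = 908 + 7*i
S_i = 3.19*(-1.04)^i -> [3.19, -3.32, 3.45, -3.59, 3.73]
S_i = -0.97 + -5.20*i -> [-0.97, -6.17, -11.37, -16.57, -21.77]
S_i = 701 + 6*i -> [701, 707, 713, 719, 725]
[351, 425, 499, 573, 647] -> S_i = 351 + 74*i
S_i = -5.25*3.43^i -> [-5.25, -18.01, -61.77, -211.86, -726.67]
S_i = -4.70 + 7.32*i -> [-4.7, 2.62, 9.94, 17.26, 24.58]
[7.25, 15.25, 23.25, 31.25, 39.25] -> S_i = 7.25 + 8.00*i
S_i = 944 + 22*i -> [944, 966, 988, 1010, 1032]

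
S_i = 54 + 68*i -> [54, 122, 190, 258, 326]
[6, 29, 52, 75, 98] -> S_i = 6 + 23*i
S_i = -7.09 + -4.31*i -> [-7.09, -11.4, -15.71, -20.02, -24.33]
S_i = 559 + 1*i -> [559, 560, 561, 562, 563]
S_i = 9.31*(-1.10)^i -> [9.31, -10.24, 11.27, -12.39, 13.63]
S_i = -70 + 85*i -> [-70, 15, 100, 185, 270]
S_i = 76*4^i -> [76, 304, 1216, 4864, 19456]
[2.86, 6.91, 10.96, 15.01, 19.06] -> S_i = 2.86 + 4.05*i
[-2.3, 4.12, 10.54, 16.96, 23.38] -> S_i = -2.30 + 6.42*i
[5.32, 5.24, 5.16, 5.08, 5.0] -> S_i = 5.32 + -0.08*i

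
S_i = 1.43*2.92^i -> [1.43, 4.18, 12.19, 35.6, 103.96]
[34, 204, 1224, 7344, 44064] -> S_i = 34*6^i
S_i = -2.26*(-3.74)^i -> [-2.26, 8.45, -31.61, 118.23, -442.18]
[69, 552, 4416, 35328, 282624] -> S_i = 69*8^i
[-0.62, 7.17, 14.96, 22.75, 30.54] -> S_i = -0.62 + 7.79*i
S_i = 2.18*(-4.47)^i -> [2.18, -9.74, 43.56, -194.71, 870.34]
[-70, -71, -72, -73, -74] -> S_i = -70 + -1*i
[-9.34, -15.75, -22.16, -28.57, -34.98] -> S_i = -9.34 + -6.41*i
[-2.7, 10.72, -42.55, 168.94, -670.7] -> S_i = -2.70*(-3.97)^i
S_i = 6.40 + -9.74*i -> [6.4, -3.34, -13.08, -22.82, -32.56]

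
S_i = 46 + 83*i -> [46, 129, 212, 295, 378]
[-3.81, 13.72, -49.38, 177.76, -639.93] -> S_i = -3.81*(-3.60)^i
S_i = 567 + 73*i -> [567, 640, 713, 786, 859]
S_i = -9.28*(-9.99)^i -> [-9.28, 92.71, -926.14, 9252.19, -92429.36]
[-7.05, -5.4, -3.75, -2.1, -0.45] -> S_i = -7.05 + 1.65*i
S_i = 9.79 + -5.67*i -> [9.79, 4.12, -1.55, -7.22, -12.89]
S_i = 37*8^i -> [37, 296, 2368, 18944, 151552]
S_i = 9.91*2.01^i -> [9.91, 19.92, 40.04, 80.48, 161.76]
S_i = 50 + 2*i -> [50, 52, 54, 56, 58]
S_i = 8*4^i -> [8, 32, 128, 512, 2048]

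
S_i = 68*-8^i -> [68, -544, 4352, -34816, 278528]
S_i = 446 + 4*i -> [446, 450, 454, 458, 462]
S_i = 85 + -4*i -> [85, 81, 77, 73, 69]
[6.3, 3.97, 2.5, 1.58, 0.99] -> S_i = 6.30*0.63^i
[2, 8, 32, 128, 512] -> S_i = 2*4^i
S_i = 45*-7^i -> [45, -315, 2205, -15435, 108045]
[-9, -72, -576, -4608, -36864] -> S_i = -9*8^i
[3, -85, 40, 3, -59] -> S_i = Random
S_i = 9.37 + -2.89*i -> [9.37, 6.48, 3.59, 0.7, -2.19]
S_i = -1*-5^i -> [-1, 5, -25, 125, -625]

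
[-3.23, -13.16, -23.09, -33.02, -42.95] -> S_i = -3.23 + -9.93*i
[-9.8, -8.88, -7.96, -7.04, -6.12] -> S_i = -9.80 + 0.92*i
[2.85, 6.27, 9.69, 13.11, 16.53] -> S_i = 2.85 + 3.42*i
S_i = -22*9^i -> [-22, -198, -1782, -16038, -144342]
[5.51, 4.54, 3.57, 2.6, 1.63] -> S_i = 5.51 + -0.97*i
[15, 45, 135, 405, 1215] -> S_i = 15*3^i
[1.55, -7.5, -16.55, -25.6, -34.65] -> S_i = 1.55 + -9.05*i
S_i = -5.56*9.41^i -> [-5.56, -52.32, -492.33, -4632.8, -43594.66]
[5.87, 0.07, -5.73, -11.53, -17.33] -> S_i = 5.87 + -5.80*i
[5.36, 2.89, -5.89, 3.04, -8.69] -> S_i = Random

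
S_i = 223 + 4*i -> [223, 227, 231, 235, 239]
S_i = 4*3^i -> [4, 12, 36, 108, 324]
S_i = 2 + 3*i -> [2, 5, 8, 11, 14]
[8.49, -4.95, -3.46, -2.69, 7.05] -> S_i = Random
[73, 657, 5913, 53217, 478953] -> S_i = 73*9^i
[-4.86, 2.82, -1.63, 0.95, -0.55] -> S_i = -4.86*(-0.58)^i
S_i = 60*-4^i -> [60, -240, 960, -3840, 15360]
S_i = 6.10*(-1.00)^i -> [6.1, -6.1, 6.1, -6.1, 6.1]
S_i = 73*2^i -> [73, 146, 292, 584, 1168]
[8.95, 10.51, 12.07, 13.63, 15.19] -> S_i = 8.95 + 1.56*i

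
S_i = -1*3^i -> [-1, -3, -9, -27, -81]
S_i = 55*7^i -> [55, 385, 2695, 18865, 132055]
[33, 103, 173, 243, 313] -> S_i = 33 + 70*i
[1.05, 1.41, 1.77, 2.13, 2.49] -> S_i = 1.05 + 0.36*i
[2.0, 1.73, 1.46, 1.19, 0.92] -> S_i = 2.00 + -0.27*i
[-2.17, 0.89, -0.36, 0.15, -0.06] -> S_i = -2.17*(-0.41)^i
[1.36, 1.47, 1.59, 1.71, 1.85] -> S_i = 1.36*1.08^i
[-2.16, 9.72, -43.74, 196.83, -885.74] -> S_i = -2.16*(-4.50)^i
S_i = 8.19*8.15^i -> [8.19, 66.75, 544.0, 4433.6, 36133.86]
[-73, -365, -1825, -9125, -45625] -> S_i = -73*5^i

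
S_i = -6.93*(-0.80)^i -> [-6.93, 5.54, -4.44, 3.55, -2.84]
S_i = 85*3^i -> [85, 255, 765, 2295, 6885]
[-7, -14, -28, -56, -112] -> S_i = -7*2^i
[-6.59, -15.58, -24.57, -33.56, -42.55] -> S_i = -6.59 + -8.99*i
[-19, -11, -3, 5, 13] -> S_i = -19 + 8*i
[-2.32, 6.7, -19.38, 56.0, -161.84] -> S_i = -2.32*(-2.89)^i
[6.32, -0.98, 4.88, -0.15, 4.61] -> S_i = Random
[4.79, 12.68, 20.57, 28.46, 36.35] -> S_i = 4.79 + 7.89*i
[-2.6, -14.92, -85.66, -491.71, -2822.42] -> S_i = -2.60*5.74^i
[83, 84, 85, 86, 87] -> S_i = 83 + 1*i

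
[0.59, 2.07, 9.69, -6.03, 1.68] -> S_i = Random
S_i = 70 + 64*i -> [70, 134, 198, 262, 326]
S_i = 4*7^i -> [4, 28, 196, 1372, 9604]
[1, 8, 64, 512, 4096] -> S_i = 1*8^i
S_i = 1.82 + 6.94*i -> [1.82, 8.76, 15.7, 22.64, 29.58]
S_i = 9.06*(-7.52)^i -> [9.06, -68.13, 512.35, -3852.85, 28973.41]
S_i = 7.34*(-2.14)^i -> [7.34, -15.71, 33.61, -71.93, 153.94]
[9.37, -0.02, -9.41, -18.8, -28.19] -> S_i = 9.37 + -9.39*i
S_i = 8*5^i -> [8, 40, 200, 1000, 5000]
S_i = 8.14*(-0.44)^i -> [8.14, -3.58, 1.58, -0.69, 0.31]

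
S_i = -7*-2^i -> [-7, 14, -28, 56, -112]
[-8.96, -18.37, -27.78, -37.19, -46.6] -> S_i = -8.96 + -9.41*i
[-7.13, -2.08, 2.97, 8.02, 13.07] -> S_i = -7.13 + 5.05*i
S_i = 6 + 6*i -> [6, 12, 18, 24, 30]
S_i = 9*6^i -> [9, 54, 324, 1944, 11664]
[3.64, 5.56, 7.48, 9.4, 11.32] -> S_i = 3.64 + 1.92*i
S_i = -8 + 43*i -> [-8, 35, 78, 121, 164]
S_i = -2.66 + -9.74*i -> [-2.66, -12.4, -22.14, -31.88, -41.62]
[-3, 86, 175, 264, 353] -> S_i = -3 + 89*i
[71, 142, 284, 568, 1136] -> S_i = 71*2^i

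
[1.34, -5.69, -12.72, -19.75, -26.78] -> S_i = 1.34 + -7.03*i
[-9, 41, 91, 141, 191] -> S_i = -9 + 50*i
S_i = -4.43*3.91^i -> [-4.43, -17.32, -67.73, -264.81, -1035.41]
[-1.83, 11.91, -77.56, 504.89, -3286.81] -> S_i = -1.83*(-6.51)^i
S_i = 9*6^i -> [9, 54, 324, 1944, 11664]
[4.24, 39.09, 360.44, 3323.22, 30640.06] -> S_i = 4.24*9.22^i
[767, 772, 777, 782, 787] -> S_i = 767 + 5*i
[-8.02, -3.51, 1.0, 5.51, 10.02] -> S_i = -8.02 + 4.51*i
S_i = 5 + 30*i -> [5, 35, 65, 95, 125]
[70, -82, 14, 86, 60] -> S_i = Random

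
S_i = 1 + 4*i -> [1, 5, 9, 13, 17]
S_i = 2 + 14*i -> [2, 16, 30, 44, 58]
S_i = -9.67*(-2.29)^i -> [-9.67, 22.14, -50.71, 116.13, -265.93]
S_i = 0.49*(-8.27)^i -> [0.49, -4.05, 33.51, -277.15, 2292.02]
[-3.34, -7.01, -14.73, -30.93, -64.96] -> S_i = -3.34*2.10^i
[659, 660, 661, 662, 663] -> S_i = 659 + 1*i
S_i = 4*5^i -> [4, 20, 100, 500, 2500]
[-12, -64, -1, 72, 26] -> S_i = Random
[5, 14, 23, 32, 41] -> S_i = 5 + 9*i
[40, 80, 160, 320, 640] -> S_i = 40*2^i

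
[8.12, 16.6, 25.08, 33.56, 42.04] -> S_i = 8.12 + 8.48*i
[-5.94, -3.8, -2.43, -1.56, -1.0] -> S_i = -5.94*0.64^i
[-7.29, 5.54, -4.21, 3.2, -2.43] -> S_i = -7.29*(-0.76)^i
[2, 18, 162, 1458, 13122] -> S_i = 2*9^i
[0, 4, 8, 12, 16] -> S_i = 0 + 4*i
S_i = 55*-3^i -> [55, -165, 495, -1485, 4455]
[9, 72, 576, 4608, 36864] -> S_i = 9*8^i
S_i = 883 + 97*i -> [883, 980, 1077, 1174, 1271]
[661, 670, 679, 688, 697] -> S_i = 661 + 9*i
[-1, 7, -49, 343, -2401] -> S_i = -1*-7^i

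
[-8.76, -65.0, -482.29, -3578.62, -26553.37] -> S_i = -8.76*7.42^i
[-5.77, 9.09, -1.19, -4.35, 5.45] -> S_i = Random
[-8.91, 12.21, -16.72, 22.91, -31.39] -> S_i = -8.91*(-1.37)^i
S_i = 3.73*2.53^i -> [3.73, 9.44, 23.88, 60.4, 152.82]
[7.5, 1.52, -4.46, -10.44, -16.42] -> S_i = 7.50 + -5.98*i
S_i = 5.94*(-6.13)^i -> [5.94, -36.41, 223.21, -1368.26, 8387.42]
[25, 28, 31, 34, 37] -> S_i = 25 + 3*i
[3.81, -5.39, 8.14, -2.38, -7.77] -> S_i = Random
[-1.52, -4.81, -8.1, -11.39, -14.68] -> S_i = -1.52 + -3.29*i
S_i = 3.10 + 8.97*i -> [3.1, 12.07, 21.04, 30.01, 38.98]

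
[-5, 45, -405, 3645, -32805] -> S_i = -5*-9^i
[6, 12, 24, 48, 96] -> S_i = 6*2^i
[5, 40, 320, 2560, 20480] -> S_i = 5*8^i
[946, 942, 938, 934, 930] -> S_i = 946 + -4*i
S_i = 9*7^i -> [9, 63, 441, 3087, 21609]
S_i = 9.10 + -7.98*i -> [9.1, 1.12, -6.86, -14.84, -22.82]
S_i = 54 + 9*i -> [54, 63, 72, 81, 90]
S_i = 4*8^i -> [4, 32, 256, 2048, 16384]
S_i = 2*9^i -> [2, 18, 162, 1458, 13122]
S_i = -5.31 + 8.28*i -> [-5.31, 2.97, 11.25, 19.53, 27.81]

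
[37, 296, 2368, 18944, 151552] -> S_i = 37*8^i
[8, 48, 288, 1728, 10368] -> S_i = 8*6^i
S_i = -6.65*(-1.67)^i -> [-6.65, 11.11, -18.55, 30.97, -51.72]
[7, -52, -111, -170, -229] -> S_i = 7 + -59*i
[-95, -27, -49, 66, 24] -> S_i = Random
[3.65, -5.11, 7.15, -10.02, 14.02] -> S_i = 3.65*(-1.40)^i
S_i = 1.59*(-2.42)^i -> [1.59, -3.85, 9.31, -22.53, 54.53]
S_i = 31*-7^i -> [31, -217, 1519, -10633, 74431]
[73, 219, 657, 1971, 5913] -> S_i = 73*3^i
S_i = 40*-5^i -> [40, -200, 1000, -5000, 25000]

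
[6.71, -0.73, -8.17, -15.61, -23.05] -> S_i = 6.71 + -7.44*i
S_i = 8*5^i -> [8, 40, 200, 1000, 5000]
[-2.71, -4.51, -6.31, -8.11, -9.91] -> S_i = -2.71 + -1.80*i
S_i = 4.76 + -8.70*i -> [4.76, -3.94, -12.64, -21.34, -30.04]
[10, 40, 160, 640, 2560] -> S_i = 10*4^i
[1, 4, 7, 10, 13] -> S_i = 1 + 3*i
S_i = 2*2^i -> [2, 4, 8, 16, 32]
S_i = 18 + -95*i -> [18, -77, -172, -267, -362]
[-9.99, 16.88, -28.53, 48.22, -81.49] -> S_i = -9.99*(-1.69)^i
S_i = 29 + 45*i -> [29, 74, 119, 164, 209]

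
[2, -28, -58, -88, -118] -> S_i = 2 + -30*i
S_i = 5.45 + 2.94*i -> [5.45, 8.39, 11.33, 14.27, 17.21]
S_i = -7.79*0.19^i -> [-7.79, -1.48, -0.28, -0.05, -0.01]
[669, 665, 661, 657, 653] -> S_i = 669 + -4*i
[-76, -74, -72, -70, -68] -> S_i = -76 + 2*i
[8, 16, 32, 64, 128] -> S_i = 8*2^i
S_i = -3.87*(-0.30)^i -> [-3.87, 1.16, -0.35, 0.1, -0.03]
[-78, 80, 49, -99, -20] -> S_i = Random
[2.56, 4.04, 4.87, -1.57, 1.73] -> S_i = Random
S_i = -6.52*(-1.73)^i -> [-6.52, 11.28, -19.51, 33.76, -58.4]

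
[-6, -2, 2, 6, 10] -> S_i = -6 + 4*i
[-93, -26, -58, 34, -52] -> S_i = Random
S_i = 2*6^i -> [2, 12, 72, 432, 2592]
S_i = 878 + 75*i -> [878, 953, 1028, 1103, 1178]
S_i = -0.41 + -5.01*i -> [-0.41, -5.42, -10.43, -15.44, -20.45]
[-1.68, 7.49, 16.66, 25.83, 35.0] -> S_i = -1.68 + 9.17*i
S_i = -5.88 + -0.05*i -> [-5.88, -5.93, -5.98, -6.03, -6.08]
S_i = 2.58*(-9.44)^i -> [2.58, -24.36, 229.91, -2170.38, 20488.38]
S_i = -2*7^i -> [-2, -14, -98, -686, -4802]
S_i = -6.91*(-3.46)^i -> [-6.91, 23.91, -82.72, 286.22, -990.34]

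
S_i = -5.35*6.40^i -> [-5.35, -34.24, -219.14, -1402.47, -8975.81]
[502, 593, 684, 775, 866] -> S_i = 502 + 91*i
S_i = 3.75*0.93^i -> [3.75, 3.49, 3.24, 3.02, 2.81]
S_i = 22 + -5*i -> [22, 17, 12, 7, 2]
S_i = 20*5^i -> [20, 100, 500, 2500, 12500]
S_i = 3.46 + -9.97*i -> [3.46, -6.51, -16.48, -26.45, -36.42]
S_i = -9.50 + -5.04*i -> [-9.5, -14.54, -19.58, -24.62, -29.66]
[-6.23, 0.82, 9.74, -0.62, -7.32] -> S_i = Random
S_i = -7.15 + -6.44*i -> [-7.15, -13.59, -20.03, -26.47, -32.91]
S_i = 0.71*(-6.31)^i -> [0.71, -4.48, 28.27, -178.38, 1125.58]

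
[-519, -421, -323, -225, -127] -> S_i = -519 + 98*i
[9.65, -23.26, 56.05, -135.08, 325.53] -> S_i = 9.65*(-2.41)^i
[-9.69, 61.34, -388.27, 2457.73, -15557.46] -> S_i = -9.69*(-6.33)^i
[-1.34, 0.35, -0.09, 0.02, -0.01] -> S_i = -1.34*(-0.26)^i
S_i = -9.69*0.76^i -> [-9.69, -7.36, -5.6, -4.25, -3.23]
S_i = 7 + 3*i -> [7, 10, 13, 16, 19]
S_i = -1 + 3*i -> [-1, 2, 5, 8, 11]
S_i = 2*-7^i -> [2, -14, 98, -686, 4802]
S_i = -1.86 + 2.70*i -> [-1.86, 0.84, 3.54, 6.24, 8.94]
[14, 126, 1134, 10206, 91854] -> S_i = 14*9^i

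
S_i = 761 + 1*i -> [761, 762, 763, 764, 765]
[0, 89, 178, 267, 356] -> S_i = 0 + 89*i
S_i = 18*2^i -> [18, 36, 72, 144, 288]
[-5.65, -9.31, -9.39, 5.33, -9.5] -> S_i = Random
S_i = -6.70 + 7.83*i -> [-6.7, 1.13, 8.96, 16.79, 24.62]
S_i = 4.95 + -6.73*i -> [4.95, -1.78, -8.51, -15.24, -21.97]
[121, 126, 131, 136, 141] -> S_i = 121 + 5*i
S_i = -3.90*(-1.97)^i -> [-3.9, 7.68, -15.14, 29.82, -58.74]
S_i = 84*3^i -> [84, 252, 756, 2268, 6804]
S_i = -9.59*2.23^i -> [-9.59, -21.39, -47.69, -106.35, -237.16]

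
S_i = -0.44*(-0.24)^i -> [-0.44, 0.11, -0.03, 0.01, -0.0]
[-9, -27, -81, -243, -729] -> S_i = -9*3^i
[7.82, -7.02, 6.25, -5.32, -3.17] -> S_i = Random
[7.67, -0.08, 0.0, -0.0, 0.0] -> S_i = 7.67*(-0.01)^i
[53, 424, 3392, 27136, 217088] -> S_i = 53*8^i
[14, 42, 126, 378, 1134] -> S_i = 14*3^i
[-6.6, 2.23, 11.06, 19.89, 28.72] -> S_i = -6.60 + 8.83*i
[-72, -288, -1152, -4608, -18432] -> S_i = -72*4^i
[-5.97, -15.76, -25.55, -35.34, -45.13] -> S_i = -5.97 + -9.79*i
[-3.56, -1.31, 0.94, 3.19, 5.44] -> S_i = -3.56 + 2.25*i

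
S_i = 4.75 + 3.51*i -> [4.75, 8.26, 11.77, 15.28, 18.79]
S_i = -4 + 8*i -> [-4, 4, 12, 20, 28]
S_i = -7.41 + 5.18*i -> [-7.41, -2.23, 2.95, 8.13, 13.31]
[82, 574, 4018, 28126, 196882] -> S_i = 82*7^i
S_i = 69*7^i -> [69, 483, 3381, 23667, 165669]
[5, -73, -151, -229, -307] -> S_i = 5 + -78*i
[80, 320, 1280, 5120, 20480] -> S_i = 80*4^i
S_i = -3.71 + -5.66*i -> [-3.71, -9.37, -15.03, -20.69, -26.35]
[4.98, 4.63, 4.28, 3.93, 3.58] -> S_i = 4.98 + -0.35*i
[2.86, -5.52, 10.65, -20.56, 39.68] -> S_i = 2.86*(-1.93)^i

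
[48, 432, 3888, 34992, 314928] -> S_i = 48*9^i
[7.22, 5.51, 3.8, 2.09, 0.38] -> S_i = 7.22 + -1.71*i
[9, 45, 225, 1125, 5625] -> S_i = 9*5^i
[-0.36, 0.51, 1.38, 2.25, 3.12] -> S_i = -0.36 + 0.87*i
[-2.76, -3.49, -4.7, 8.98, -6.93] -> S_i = Random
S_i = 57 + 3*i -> [57, 60, 63, 66, 69]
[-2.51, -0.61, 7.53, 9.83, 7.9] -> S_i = Random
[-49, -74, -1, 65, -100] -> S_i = Random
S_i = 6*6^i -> [6, 36, 216, 1296, 7776]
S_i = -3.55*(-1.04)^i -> [-3.55, 3.69, -3.84, 3.99, -4.15]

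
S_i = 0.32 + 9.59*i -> [0.32, 9.91, 19.5, 29.09, 38.68]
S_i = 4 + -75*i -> [4, -71, -146, -221, -296]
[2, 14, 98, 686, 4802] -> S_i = 2*7^i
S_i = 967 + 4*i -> [967, 971, 975, 979, 983]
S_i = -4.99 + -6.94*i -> [-4.99, -11.93, -18.87, -25.81, -32.75]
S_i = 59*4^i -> [59, 236, 944, 3776, 15104]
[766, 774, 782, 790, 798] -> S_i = 766 + 8*i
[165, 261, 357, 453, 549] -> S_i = 165 + 96*i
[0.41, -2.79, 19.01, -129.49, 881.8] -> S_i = 0.41*(-6.81)^i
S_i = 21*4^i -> [21, 84, 336, 1344, 5376]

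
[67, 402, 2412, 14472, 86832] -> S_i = 67*6^i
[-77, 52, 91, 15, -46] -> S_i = Random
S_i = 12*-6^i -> [12, -72, 432, -2592, 15552]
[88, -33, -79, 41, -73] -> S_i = Random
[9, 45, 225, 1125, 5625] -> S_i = 9*5^i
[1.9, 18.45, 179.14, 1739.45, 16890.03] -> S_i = 1.90*9.71^i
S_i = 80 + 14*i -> [80, 94, 108, 122, 136]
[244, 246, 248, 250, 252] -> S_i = 244 + 2*i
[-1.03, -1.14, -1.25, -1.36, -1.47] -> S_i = -1.03 + -0.11*i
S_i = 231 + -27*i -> [231, 204, 177, 150, 123]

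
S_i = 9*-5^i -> [9, -45, 225, -1125, 5625]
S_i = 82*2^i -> [82, 164, 328, 656, 1312]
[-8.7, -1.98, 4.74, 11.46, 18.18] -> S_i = -8.70 + 6.72*i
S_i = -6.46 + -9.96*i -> [-6.46, -16.42, -26.38, -36.34, -46.3]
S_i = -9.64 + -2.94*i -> [-9.64, -12.58, -15.52, -18.46, -21.4]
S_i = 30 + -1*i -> [30, 29, 28, 27, 26]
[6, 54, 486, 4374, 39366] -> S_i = 6*9^i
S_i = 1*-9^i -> [1, -9, 81, -729, 6561]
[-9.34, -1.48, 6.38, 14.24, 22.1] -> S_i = -9.34 + 7.86*i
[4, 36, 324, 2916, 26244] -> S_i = 4*9^i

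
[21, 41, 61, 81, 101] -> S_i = 21 + 20*i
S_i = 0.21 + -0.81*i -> [0.21, -0.6, -1.41, -2.22, -3.03]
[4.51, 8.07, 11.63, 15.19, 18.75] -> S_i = 4.51 + 3.56*i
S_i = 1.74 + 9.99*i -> [1.74, 11.73, 21.72, 31.71, 41.7]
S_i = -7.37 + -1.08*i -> [-7.37, -8.45, -9.53, -10.61, -11.69]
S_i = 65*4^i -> [65, 260, 1040, 4160, 16640]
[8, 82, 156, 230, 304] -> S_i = 8 + 74*i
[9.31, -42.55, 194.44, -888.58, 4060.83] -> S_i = 9.31*(-4.57)^i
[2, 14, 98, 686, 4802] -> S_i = 2*7^i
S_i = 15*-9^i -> [15, -135, 1215, -10935, 98415]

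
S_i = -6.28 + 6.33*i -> [-6.28, 0.05, 6.38, 12.71, 19.04]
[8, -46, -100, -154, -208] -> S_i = 8 + -54*i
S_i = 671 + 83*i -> [671, 754, 837, 920, 1003]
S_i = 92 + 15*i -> [92, 107, 122, 137, 152]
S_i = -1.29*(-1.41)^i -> [-1.29, 1.82, -2.56, 3.62, -5.1]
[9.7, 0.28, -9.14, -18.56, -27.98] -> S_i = 9.70 + -9.42*i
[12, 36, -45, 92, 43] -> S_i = Random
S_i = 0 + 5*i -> [0, 5, 10, 15, 20]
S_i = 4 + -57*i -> [4, -53, -110, -167, -224]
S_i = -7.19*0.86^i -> [-7.19, -6.18, -5.32, -4.57, -3.93]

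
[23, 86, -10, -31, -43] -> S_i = Random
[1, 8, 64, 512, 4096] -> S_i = 1*8^i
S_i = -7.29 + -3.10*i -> [-7.29, -10.39, -13.49, -16.59, -19.69]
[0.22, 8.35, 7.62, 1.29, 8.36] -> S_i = Random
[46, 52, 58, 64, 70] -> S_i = 46 + 6*i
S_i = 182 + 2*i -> [182, 184, 186, 188, 190]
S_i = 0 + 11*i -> [0, 11, 22, 33, 44]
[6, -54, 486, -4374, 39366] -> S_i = 6*-9^i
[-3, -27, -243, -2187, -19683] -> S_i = -3*9^i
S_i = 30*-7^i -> [30, -210, 1470, -10290, 72030]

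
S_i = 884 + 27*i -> [884, 911, 938, 965, 992]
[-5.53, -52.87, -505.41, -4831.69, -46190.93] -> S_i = -5.53*9.56^i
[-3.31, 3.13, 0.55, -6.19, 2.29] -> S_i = Random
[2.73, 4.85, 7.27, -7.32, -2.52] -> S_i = Random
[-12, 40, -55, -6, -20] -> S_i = Random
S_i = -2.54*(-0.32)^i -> [-2.54, 0.81, -0.26, 0.08, -0.03]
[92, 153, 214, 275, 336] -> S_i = 92 + 61*i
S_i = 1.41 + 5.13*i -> [1.41, 6.54, 11.67, 16.8, 21.93]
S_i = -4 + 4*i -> [-4, 0, 4, 8, 12]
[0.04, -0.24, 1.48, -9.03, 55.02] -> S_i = 0.04*(-6.09)^i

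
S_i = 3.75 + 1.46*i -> [3.75, 5.21, 6.67, 8.13, 9.59]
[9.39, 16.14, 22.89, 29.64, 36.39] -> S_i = 9.39 + 6.75*i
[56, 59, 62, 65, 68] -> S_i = 56 + 3*i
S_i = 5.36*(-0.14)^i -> [5.36, -0.75, 0.11, -0.01, 0.0]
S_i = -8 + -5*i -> [-8, -13, -18, -23, -28]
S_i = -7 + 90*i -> [-7, 83, 173, 263, 353]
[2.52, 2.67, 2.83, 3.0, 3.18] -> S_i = 2.52*1.06^i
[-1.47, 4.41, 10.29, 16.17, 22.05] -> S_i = -1.47 + 5.88*i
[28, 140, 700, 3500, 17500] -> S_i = 28*5^i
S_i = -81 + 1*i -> [-81, -80, -79, -78, -77]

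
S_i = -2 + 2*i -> [-2, 0, 2, 4, 6]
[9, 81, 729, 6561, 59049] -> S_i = 9*9^i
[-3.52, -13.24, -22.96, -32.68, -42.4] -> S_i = -3.52 + -9.72*i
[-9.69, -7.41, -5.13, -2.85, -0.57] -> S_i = -9.69 + 2.28*i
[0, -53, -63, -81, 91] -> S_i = Random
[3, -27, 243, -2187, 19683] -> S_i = 3*-9^i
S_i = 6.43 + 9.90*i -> [6.43, 16.33, 26.23, 36.13, 46.03]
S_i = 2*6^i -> [2, 12, 72, 432, 2592]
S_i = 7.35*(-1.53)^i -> [7.35, -11.25, 17.21, -26.32, 40.28]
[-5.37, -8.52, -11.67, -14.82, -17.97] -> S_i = -5.37 + -3.15*i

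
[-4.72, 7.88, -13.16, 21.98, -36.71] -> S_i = -4.72*(-1.67)^i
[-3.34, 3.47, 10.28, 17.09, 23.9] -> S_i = -3.34 + 6.81*i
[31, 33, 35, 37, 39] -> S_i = 31 + 2*i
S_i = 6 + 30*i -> [6, 36, 66, 96, 126]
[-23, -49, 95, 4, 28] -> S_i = Random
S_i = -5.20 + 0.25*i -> [-5.2, -4.95, -4.7, -4.45, -4.2]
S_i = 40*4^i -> [40, 160, 640, 2560, 10240]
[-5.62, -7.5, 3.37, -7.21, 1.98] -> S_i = Random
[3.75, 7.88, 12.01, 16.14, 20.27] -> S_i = 3.75 + 4.13*i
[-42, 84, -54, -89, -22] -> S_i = Random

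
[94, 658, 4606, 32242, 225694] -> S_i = 94*7^i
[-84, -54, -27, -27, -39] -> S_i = Random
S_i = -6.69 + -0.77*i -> [-6.69, -7.46, -8.23, -9.0, -9.77]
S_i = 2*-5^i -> [2, -10, 50, -250, 1250]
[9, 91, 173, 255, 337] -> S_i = 9 + 82*i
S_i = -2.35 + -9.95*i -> [-2.35, -12.3, -22.25, -32.2, -42.15]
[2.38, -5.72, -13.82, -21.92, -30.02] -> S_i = 2.38 + -8.10*i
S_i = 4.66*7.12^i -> [4.66, 33.18, 236.24, 1682.0, 11975.84]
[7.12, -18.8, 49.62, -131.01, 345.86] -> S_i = 7.12*(-2.64)^i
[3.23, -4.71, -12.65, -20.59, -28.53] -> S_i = 3.23 + -7.94*i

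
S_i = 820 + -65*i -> [820, 755, 690, 625, 560]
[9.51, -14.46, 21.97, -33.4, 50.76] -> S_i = 9.51*(-1.52)^i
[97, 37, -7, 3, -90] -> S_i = Random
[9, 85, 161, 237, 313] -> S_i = 9 + 76*i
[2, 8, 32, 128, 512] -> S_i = 2*4^i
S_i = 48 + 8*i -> [48, 56, 64, 72, 80]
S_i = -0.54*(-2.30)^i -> [-0.54, 1.24, -2.86, 6.57, -15.11]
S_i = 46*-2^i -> [46, -92, 184, -368, 736]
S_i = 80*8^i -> [80, 640, 5120, 40960, 327680]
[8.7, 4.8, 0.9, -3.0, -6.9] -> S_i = 8.70 + -3.90*i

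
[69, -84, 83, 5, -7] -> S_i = Random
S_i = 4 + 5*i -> [4, 9, 14, 19, 24]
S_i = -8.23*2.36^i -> [-8.23, -19.42, -45.84, -108.18, -255.3]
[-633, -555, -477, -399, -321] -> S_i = -633 + 78*i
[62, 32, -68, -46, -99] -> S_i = Random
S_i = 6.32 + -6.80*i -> [6.32, -0.48, -7.28, -14.08, -20.88]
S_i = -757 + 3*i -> [-757, -754, -751, -748, -745]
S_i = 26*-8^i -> [26, -208, 1664, -13312, 106496]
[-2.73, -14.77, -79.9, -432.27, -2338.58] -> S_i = -2.73*5.41^i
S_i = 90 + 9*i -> [90, 99, 108, 117, 126]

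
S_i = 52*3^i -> [52, 156, 468, 1404, 4212]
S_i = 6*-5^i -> [6, -30, 150, -750, 3750]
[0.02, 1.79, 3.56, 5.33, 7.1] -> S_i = 0.02 + 1.77*i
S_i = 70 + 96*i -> [70, 166, 262, 358, 454]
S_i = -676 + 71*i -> [-676, -605, -534, -463, -392]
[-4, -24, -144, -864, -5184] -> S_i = -4*6^i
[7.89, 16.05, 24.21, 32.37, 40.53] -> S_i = 7.89 + 8.16*i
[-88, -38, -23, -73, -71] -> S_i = Random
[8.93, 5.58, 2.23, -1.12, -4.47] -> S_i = 8.93 + -3.35*i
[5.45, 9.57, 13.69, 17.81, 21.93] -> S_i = 5.45 + 4.12*i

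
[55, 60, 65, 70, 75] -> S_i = 55 + 5*i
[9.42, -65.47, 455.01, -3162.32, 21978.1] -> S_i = 9.42*(-6.95)^i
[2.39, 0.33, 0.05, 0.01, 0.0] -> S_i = 2.39*0.14^i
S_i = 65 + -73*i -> [65, -8, -81, -154, -227]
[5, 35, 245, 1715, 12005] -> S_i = 5*7^i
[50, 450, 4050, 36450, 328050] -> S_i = 50*9^i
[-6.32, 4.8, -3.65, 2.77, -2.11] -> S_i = -6.32*(-0.76)^i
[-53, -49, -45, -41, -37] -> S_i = -53 + 4*i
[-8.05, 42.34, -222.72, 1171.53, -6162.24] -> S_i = -8.05*(-5.26)^i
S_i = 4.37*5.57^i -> [4.37, 24.34, 135.58, 755.17, 4206.32]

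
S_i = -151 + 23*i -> [-151, -128, -105, -82, -59]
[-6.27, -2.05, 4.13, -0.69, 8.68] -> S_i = Random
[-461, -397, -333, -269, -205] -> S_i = -461 + 64*i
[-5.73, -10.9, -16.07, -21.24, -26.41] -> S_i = -5.73 + -5.17*i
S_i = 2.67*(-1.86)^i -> [2.67, -4.97, 9.24, -17.18, 31.96]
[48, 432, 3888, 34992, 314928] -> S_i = 48*9^i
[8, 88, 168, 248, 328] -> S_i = 8 + 80*i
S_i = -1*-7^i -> [-1, 7, -49, 343, -2401]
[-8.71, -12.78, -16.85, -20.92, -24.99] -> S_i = -8.71 + -4.07*i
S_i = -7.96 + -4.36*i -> [-7.96, -12.32, -16.68, -21.04, -25.4]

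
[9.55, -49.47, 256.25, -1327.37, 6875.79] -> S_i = 9.55*(-5.18)^i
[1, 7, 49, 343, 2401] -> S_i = 1*7^i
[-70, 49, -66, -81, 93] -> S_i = Random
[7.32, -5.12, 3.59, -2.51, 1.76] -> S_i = 7.32*(-0.70)^i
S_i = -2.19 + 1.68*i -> [-2.19, -0.51, 1.17, 2.85, 4.53]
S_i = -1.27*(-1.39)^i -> [-1.27, 1.77, -2.45, 3.41, -4.74]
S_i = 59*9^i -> [59, 531, 4779, 43011, 387099]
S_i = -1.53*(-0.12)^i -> [-1.53, 0.18, -0.02, 0.0, -0.0]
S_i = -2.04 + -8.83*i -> [-2.04, -10.87, -19.7, -28.53, -37.36]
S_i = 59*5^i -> [59, 295, 1475, 7375, 36875]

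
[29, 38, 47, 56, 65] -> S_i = 29 + 9*i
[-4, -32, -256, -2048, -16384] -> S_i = -4*8^i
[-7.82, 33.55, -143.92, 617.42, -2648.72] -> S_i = -7.82*(-4.29)^i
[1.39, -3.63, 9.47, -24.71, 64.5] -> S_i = 1.39*(-2.61)^i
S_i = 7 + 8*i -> [7, 15, 23, 31, 39]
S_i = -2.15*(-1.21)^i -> [-2.15, 2.6, -3.15, 3.81, -4.61]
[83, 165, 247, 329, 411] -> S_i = 83 + 82*i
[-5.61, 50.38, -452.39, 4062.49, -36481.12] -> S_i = -5.61*(-8.98)^i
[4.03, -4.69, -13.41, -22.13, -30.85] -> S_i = 4.03 + -8.72*i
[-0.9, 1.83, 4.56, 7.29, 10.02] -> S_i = -0.90 + 2.73*i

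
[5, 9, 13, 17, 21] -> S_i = 5 + 4*i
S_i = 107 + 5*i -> [107, 112, 117, 122, 127]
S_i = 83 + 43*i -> [83, 126, 169, 212, 255]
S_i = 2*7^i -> [2, 14, 98, 686, 4802]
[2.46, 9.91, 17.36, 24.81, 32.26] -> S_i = 2.46 + 7.45*i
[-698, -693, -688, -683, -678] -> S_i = -698 + 5*i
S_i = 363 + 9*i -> [363, 372, 381, 390, 399]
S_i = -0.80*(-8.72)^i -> [-0.8, 6.98, -60.83, 530.44, -4625.47]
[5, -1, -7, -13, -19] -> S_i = 5 + -6*i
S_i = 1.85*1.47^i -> [1.85, 2.72, 4.0, 5.88, 8.64]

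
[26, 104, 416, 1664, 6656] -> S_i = 26*4^i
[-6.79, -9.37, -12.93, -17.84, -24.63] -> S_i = -6.79*1.38^i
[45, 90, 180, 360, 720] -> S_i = 45*2^i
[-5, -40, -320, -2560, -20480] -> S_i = -5*8^i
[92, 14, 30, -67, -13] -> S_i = Random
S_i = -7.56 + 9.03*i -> [-7.56, 1.47, 10.5, 19.53, 28.56]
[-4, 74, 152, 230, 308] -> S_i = -4 + 78*i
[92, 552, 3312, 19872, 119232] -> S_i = 92*6^i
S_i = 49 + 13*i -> [49, 62, 75, 88, 101]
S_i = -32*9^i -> [-32, -288, -2592, -23328, -209952]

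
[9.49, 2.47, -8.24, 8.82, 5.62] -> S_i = Random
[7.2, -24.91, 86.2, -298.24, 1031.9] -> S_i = 7.20*(-3.46)^i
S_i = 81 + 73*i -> [81, 154, 227, 300, 373]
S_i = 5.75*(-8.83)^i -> [5.75, -50.77, 448.32, -3958.68, 34955.11]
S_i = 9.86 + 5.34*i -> [9.86, 15.2, 20.54, 25.88, 31.22]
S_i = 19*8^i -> [19, 152, 1216, 9728, 77824]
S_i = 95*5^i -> [95, 475, 2375, 11875, 59375]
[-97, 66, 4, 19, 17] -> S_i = Random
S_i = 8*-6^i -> [8, -48, 288, -1728, 10368]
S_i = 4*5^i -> [4, 20, 100, 500, 2500]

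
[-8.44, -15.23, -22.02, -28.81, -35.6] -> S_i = -8.44 + -6.79*i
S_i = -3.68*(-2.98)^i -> [-3.68, 10.97, -32.68, 97.39, -290.21]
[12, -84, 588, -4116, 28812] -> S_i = 12*-7^i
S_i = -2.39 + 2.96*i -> [-2.39, 0.57, 3.53, 6.49, 9.45]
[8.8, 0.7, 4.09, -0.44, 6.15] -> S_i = Random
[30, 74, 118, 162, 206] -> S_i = 30 + 44*i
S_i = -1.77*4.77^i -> [-1.77, -8.44, -40.27, -192.1, -916.32]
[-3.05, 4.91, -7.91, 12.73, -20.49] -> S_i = -3.05*(-1.61)^i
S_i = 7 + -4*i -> [7, 3, -1, -5, -9]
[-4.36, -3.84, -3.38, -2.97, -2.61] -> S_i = -4.36*0.88^i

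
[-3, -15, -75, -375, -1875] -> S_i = -3*5^i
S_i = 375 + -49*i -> [375, 326, 277, 228, 179]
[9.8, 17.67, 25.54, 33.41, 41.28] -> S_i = 9.80 + 7.87*i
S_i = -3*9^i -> [-3, -27, -243, -2187, -19683]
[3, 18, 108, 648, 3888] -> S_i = 3*6^i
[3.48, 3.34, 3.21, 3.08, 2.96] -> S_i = 3.48*0.96^i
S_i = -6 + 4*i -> [-6, -2, 2, 6, 10]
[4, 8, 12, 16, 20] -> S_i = 4 + 4*i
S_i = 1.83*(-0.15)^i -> [1.83, -0.27, 0.04, -0.01, 0.0]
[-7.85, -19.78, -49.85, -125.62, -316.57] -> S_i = -7.85*2.52^i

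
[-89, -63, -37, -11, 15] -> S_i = -89 + 26*i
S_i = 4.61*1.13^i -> [4.61, 5.21, 5.89, 6.65, 7.52]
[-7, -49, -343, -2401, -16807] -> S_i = -7*7^i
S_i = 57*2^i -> [57, 114, 228, 456, 912]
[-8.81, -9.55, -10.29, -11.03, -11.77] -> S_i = -8.81 + -0.74*i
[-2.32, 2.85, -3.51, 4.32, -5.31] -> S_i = -2.32*(-1.23)^i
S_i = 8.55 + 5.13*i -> [8.55, 13.68, 18.81, 23.94, 29.07]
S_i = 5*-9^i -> [5, -45, 405, -3645, 32805]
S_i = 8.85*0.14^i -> [8.85, 1.24, 0.17, 0.02, 0.0]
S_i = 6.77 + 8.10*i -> [6.77, 14.87, 22.97, 31.07, 39.17]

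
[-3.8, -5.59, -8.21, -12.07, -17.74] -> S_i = -3.80*1.47^i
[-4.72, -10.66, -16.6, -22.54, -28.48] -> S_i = -4.72 + -5.94*i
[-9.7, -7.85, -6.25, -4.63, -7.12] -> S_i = Random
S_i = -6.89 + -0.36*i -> [-6.89, -7.25, -7.61, -7.97, -8.33]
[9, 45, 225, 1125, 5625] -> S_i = 9*5^i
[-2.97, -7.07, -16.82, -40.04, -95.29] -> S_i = -2.97*2.38^i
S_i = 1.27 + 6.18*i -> [1.27, 7.45, 13.63, 19.81, 25.99]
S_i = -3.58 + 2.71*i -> [-3.58, -0.87, 1.84, 4.55, 7.26]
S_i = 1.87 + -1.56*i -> [1.87, 0.31, -1.25, -2.81, -4.37]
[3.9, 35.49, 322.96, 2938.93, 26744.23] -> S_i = 3.90*9.10^i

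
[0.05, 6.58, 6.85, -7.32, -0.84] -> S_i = Random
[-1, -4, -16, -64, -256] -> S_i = -1*4^i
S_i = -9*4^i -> [-9, -36, -144, -576, -2304]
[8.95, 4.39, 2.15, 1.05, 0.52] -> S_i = 8.95*0.49^i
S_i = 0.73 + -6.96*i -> [0.73, -6.23, -13.19, -20.15, -27.11]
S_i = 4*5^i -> [4, 20, 100, 500, 2500]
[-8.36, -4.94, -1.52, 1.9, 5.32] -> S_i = -8.36 + 3.42*i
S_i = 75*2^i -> [75, 150, 300, 600, 1200]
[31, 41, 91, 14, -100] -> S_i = Random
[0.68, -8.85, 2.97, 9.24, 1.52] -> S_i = Random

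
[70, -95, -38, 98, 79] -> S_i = Random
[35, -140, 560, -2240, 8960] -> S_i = 35*-4^i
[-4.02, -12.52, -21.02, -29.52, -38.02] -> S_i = -4.02 + -8.50*i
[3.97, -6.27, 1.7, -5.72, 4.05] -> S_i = Random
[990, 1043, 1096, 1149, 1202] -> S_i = 990 + 53*i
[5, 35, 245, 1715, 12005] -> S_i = 5*7^i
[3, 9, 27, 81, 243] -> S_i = 3*3^i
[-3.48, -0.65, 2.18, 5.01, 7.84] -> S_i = -3.48 + 2.83*i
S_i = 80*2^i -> [80, 160, 320, 640, 1280]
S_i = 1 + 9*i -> [1, 10, 19, 28, 37]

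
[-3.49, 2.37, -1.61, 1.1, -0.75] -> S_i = -3.49*(-0.68)^i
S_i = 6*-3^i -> [6, -18, 54, -162, 486]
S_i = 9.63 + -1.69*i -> [9.63, 7.94, 6.25, 4.56, 2.87]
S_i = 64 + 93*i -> [64, 157, 250, 343, 436]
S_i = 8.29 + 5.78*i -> [8.29, 14.07, 19.85, 25.63, 31.41]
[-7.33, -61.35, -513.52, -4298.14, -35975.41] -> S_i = -7.33*8.37^i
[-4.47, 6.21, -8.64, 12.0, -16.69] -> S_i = -4.47*(-1.39)^i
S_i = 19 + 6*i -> [19, 25, 31, 37, 43]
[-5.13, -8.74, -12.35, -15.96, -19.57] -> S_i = -5.13 + -3.61*i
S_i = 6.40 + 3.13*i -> [6.4, 9.53, 12.66, 15.79, 18.92]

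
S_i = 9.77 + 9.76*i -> [9.77, 19.53, 29.29, 39.05, 48.81]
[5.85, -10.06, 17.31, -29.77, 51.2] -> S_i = 5.85*(-1.72)^i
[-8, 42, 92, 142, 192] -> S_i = -8 + 50*i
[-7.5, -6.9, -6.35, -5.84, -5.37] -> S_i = -7.50*0.92^i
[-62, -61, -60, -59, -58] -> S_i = -62 + 1*i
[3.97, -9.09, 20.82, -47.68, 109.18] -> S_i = 3.97*(-2.29)^i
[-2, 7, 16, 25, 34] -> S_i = -2 + 9*i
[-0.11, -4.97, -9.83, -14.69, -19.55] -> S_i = -0.11 + -4.86*i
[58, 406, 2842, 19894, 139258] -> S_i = 58*7^i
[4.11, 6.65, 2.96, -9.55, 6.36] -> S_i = Random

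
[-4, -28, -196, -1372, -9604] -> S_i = -4*7^i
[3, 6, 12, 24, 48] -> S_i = 3*2^i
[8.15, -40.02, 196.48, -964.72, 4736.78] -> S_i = 8.15*(-4.91)^i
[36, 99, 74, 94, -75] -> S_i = Random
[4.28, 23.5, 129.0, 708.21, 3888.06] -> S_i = 4.28*5.49^i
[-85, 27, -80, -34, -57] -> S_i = Random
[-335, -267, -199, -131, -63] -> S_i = -335 + 68*i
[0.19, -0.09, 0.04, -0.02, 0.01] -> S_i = 0.19*(-0.47)^i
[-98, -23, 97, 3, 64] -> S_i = Random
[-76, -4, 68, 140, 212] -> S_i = -76 + 72*i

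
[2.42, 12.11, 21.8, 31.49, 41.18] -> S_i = 2.42 + 9.69*i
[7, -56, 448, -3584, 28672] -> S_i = 7*-8^i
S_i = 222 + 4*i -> [222, 226, 230, 234, 238]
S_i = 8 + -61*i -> [8, -53, -114, -175, -236]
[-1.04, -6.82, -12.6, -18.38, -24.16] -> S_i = -1.04 + -5.78*i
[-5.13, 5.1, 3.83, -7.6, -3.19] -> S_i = Random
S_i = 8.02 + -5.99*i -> [8.02, 2.03, -3.96, -9.95, -15.94]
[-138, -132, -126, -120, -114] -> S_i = -138 + 6*i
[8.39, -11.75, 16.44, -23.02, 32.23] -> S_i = 8.39*(-1.40)^i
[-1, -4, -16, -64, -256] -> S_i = -1*4^i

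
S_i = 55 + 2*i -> [55, 57, 59, 61, 63]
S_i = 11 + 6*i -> [11, 17, 23, 29, 35]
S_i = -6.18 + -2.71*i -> [-6.18, -8.89, -11.6, -14.31, -17.02]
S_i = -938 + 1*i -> [-938, -937, -936, -935, -934]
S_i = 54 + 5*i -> [54, 59, 64, 69, 74]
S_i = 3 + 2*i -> [3, 5, 7, 9, 11]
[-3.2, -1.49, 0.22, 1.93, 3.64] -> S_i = -3.20 + 1.71*i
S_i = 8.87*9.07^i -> [8.87, 80.45, 729.69, 6618.29, 60027.85]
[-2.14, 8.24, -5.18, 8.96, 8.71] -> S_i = Random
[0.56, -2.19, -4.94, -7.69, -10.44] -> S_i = 0.56 + -2.75*i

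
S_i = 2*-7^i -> [2, -14, 98, -686, 4802]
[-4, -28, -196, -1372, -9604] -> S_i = -4*7^i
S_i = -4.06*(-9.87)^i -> [-4.06, 40.07, -395.51, 3903.71, -38529.61]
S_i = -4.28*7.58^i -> [-4.28, -32.44, -245.91, -1864.02, -14129.3]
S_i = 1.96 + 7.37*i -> [1.96, 9.33, 16.7, 24.07, 31.44]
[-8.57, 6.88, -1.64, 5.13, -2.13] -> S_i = Random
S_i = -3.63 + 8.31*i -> [-3.63, 4.68, 12.99, 21.3, 29.61]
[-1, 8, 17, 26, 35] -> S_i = -1 + 9*i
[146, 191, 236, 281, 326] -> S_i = 146 + 45*i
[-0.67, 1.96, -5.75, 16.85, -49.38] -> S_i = -0.67*(-2.93)^i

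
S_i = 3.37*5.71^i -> [3.37, 19.24, 109.88, 627.39, 3582.4]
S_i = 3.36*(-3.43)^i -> [3.36, -11.52, 39.53, -135.59, 465.07]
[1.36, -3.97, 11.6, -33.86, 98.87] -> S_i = 1.36*(-2.92)^i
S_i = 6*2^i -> [6, 12, 24, 48, 96]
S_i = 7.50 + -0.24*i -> [7.5, 7.26, 7.02, 6.78, 6.54]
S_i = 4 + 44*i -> [4, 48, 92, 136, 180]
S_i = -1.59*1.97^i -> [-1.59, -3.13, -6.17, -12.16, -23.95]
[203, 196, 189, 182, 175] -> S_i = 203 + -7*i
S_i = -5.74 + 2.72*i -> [-5.74, -3.02, -0.3, 2.42, 5.14]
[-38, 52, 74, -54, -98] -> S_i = Random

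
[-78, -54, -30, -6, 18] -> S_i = -78 + 24*i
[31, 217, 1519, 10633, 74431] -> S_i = 31*7^i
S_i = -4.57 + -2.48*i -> [-4.57, -7.05, -9.53, -12.01, -14.49]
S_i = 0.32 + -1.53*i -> [0.32, -1.21, -2.74, -4.27, -5.8]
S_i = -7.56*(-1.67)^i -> [-7.56, 12.63, -21.08, 35.21, -58.8]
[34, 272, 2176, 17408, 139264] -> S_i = 34*8^i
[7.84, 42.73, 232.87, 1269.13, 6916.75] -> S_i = 7.84*5.45^i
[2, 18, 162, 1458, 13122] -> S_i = 2*9^i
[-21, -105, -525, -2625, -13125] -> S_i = -21*5^i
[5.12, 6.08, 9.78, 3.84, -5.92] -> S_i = Random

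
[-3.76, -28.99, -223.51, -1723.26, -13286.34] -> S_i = -3.76*7.71^i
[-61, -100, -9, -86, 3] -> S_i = Random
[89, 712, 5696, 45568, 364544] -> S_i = 89*8^i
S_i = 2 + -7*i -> [2, -5, -12, -19, -26]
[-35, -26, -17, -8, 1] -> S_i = -35 + 9*i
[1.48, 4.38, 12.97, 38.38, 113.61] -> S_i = 1.48*2.96^i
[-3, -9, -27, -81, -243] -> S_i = -3*3^i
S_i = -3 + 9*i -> [-3, 6, 15, 24, 33]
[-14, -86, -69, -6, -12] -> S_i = Random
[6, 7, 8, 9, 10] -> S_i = 6 + 1*i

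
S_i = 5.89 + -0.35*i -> [5.89, 5.54, 5.19, 4.84, 4.49]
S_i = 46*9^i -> [46, 414, 3726, 33534, 301806]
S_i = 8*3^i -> [8, 24, 72, 216, 648]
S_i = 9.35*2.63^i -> [9.35, 24.59, 64.67, 170.09, 447.34]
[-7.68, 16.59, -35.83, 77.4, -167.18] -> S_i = -7.68*(-2.16)^i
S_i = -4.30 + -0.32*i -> [-4.3, -4.62, -4.94, -5.26, -5.58]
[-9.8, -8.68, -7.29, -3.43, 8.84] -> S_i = Random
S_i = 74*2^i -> [74, 148, 296, 592, 1184]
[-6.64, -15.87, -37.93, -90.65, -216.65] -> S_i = -6.64*2.39^i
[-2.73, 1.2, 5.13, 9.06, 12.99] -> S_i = -2.73 + 3.93*i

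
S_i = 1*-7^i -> [1, -7, 49, -343, 2401]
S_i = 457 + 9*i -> [457, 466, 475, 484, 493]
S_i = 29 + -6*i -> [29, 23, 17, 11, 5]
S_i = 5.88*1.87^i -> [5.88, 11.0, 20.56, 38.45, 71.9]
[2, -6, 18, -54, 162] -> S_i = 2*-3^i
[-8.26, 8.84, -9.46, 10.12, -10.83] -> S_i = -8.26*(-1.07)^i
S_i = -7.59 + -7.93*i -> [-7.59, -15.52, -23.45, -31.38, -39.31]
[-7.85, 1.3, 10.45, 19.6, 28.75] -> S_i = -7.85 + 9.15*i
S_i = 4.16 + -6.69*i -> [4.16, -2.53, -9.22, -15.91, -22.6]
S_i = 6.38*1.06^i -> [6.38, 6.76, 7.17, 7.6, 8.05]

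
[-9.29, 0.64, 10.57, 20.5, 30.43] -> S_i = -9.29 + 9.93*i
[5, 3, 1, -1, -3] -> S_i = 5 + -2*i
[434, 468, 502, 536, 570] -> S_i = 434 + 34*i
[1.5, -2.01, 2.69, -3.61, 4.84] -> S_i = 1.50*(-1.34)^i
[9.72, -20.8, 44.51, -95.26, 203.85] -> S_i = 9.72*(-2.14)^i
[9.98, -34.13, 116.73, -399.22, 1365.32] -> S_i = 9.98*(-3.42)^i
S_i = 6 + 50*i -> [6, 56, 106, 156, 206]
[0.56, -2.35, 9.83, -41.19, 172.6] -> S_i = 0.56*(-4.19)^i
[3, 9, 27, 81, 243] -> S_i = 3*3^i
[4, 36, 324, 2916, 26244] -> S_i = 4*9^i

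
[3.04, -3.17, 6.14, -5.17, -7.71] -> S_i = Random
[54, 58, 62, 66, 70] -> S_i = 54 + 4*i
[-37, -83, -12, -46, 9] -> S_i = Random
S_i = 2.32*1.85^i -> [2.32, 4.29, 7.94, 14.69, 27.18]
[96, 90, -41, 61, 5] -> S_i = Random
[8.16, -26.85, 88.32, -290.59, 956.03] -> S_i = 8.16*(-3.29)^i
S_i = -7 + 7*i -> [-7, 0, 7, 14, 21]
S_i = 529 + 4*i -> [529, 533, 537, 541, 545]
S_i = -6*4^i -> [-6, -24, -96, -384, -1536]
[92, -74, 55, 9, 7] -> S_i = Random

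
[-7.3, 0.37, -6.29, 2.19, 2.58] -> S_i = Random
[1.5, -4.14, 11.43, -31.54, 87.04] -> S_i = 1.50*(-2.76)^i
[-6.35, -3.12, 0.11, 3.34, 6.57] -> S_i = -6.35 + 3.23*i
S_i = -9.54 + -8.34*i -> [-9.54, -17.88, -26.22, -34.56, -42.9]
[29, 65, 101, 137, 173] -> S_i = 29 + 36*i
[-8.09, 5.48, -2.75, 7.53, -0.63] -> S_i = Random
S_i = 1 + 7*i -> [1, 8, 15, 22, 29]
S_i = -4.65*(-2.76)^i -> [-4.65, 12.83, -35.42, 97.76, -269.83]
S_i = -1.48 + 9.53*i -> [-1.48, 8.05, 17.58, 27.11, 36.64]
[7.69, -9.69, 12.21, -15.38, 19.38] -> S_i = 7.69*(-1.26)^i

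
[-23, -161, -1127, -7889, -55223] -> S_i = -23*7^i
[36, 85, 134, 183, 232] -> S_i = 36 + 49*i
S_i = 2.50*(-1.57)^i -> [2.5, -3.92, 6.16, -9.67, 15.19]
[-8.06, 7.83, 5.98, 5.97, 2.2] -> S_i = Random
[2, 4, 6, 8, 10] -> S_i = 2 + 2*i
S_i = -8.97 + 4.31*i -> [-8.97, -4.66, -0.35, 3.96, 8.27]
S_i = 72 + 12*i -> [72, 84, 96, 108, 120]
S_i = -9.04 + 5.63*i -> [-9.04, -3.41, 2.22, 7.85, 13.48]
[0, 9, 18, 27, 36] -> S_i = 0 + 9*i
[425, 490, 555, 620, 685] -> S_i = 425 + 65*i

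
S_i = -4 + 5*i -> [-4, 1, 6, 11, 16]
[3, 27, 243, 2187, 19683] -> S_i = 3*9^i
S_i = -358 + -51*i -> [-358, -409, -460, -511, -562]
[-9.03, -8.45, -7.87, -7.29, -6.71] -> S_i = -9.03 + 0.58*i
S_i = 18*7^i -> [18, 126, 882, 6174, 43218]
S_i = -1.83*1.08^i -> [-1.83, -1.98, -2.13, -2.31, -2.49]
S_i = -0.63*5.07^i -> [-0.63, -3.19, -16.19, -82.1, -416.27]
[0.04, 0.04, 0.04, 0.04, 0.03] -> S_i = 0.04*0.96^i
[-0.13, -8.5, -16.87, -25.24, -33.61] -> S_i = -0.13 + -8.37*i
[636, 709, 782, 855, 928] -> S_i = 636 + 73*i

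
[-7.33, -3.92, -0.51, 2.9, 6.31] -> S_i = -7.33 + 3.41*i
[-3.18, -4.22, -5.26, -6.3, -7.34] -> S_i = -3.18 + -1.04*i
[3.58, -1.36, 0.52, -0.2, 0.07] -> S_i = 3.58*(-0.38)^i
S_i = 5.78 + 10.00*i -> [5.78, 15.78, 25.78, 35.78, 45.78]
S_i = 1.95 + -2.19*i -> [1.95, -0.24, -2.43, -4.62, -6.81]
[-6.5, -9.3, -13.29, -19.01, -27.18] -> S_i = -6.50*1.43^i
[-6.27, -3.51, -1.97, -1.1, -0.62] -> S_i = -6.27*0.56^i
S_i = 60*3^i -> [60, 180, 540, 1620, 4860]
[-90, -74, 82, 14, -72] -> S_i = Random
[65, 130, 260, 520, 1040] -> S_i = 65*2^i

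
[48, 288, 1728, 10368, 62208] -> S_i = 48*6^i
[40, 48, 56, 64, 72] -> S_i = 40 + 8*i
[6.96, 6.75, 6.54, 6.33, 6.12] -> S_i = 6.96 + -0.21*i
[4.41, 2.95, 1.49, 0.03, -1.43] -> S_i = 4.41 + -1.46*i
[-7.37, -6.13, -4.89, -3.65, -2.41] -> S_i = -7.37 + 1.24*i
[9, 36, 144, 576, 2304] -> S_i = 9*4^i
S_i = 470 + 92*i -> [470, 562, 654, 746, 838]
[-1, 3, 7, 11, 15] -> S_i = -1 + 4*i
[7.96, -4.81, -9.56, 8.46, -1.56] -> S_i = Random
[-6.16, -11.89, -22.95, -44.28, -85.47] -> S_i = -6.16*1.93^i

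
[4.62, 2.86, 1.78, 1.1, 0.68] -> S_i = 4.62*0.62^i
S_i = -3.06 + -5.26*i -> [-3.06, -8.32, -13.58, -18.84, -24.1]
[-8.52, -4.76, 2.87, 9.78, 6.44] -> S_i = Random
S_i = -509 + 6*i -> [-509, -503, -497, -491, -485]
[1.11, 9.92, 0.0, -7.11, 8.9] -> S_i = Random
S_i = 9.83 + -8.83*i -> [9.83, 1.0, -7.83, -16.66, -25.49]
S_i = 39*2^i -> [39, 78, 156, 312, 624]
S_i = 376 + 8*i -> [376, 384, 392, 400, 408]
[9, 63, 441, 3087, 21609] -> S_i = 9*7^i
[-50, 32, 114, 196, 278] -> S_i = -50 + 82*i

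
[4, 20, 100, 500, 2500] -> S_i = 4*5^i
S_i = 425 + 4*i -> [425, 429, 433, 437, 441]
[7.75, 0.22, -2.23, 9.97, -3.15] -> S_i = Random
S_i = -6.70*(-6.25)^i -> [-6.7, 41.88, -261.72, 1635.74, -10223.39]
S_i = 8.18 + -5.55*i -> [8.18, 2.63, -2.92, -8.47, -14.02]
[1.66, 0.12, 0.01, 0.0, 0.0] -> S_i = 1.66*0.07^i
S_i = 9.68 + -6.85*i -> [9.68, 2.83, -4.02, -10.87, -17.72]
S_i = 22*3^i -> [22, 66, 198, 594, 1782]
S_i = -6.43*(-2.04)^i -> [-6.43, 13.12, -26.76, 54.59, -111.36]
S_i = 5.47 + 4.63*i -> [5.47, 10.1, 14.73, 19.36, 23.99]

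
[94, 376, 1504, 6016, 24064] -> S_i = 94*4^i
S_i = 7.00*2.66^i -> [7.0, 18.62, 49.53, 131.75, 350.45]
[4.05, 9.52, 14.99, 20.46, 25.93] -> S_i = 4.05 + 5.47*i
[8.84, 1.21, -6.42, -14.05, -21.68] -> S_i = 8.84 + -7.63*i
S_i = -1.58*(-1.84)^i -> [-1.58, 2.91, -5.35, 9.84, -18.11]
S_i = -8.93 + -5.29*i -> [-8.93, -14.22, -19.51, -24.8, -30.09]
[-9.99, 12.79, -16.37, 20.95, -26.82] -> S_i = -9.99*(-1.28)^i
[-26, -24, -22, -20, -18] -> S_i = -26 + 2*i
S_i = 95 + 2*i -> [95, 97, 99, 101, 103]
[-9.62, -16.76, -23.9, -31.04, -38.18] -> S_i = -9.62 + -7.14*i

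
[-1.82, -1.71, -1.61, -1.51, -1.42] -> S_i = -1.82*0.94^i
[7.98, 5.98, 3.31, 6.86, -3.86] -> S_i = Random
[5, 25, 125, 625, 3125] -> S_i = 5*5^i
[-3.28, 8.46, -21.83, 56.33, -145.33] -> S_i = -3.28*(-2.58)^i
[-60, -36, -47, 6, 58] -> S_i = Random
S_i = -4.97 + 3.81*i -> [-4.97, -1.16, 2.65, 6.46, 10.27]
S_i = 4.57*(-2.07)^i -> [4.57, -9.46, 19.58, -40.53, 83.91]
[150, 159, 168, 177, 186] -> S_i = 150 + 9*i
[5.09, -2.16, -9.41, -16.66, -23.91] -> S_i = 5.09 + -7.25*i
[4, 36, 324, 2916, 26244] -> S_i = 4*9^i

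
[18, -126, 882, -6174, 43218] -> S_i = 18*-7^i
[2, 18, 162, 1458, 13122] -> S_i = 2*9^i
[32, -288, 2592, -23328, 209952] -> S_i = 32*-9^i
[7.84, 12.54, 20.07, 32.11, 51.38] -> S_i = 7.84*1.60^i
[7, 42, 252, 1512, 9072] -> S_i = 7*6^i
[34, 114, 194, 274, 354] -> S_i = 34 + 80*i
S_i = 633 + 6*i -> [633, 639, 645, 651, 657]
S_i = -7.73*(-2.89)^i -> [-7.73, 22.34, -64.56, 186.58, -539.23]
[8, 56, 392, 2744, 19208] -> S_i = 8*7^i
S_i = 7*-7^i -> [7, -49, 343, -2401, 16807]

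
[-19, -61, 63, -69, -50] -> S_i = Random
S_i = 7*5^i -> [7, 35, 175, 875, 4375]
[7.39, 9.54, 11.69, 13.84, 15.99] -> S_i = 7.39 + 2.15*i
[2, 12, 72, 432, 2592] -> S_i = 2*6^i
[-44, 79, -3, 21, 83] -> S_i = Random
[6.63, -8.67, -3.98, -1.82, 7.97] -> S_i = Random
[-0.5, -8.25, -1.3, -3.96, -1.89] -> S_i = Random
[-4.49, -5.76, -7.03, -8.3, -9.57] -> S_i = -4.49 + -1.27*i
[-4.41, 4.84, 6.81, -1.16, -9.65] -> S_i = Random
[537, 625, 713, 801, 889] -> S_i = 537 + 88*i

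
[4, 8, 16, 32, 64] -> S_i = 4*2^i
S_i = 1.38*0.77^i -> [1.38, 1.06, 0.82, 0.63, 0.49]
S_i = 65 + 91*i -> [65, 156, 247, 338, 429]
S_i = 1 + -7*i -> [1, -6, -13, -20, -27]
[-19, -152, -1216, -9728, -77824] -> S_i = -19*8^i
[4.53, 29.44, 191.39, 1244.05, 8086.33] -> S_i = 4.53*6.50^i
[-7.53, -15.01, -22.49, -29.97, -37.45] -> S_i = -7.53 + -7.48*i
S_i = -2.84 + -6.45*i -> [-2.84, -9.29, -15.74, -22.19, -28.64]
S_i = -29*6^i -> [-29, -174, -1044, -6264, -37584]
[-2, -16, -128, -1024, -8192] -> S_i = -2*8^i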